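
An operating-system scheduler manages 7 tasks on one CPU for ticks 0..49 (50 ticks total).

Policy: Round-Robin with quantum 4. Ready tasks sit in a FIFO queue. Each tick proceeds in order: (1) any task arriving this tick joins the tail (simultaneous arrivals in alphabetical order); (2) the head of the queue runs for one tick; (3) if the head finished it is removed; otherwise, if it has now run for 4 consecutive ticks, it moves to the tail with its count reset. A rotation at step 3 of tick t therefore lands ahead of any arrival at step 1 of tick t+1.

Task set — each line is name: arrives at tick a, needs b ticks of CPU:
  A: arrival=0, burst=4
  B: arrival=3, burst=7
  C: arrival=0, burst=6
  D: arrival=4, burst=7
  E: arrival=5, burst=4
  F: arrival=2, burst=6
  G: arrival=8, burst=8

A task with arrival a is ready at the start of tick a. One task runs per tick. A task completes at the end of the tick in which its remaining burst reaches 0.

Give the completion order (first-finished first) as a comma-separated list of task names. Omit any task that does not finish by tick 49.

completion order = A, E, C, F, B, D, G

t=0: queue=[A,C] q_used=0 → run A
t=1: queue=[A,C] q_used=1 → run A
t=2: queue=[A,C,F] q_used=2 → run A
t=3: queue=[A,C,F,B] q_used=3 → run A
t=4: queue=[C,F,B,D] q_used=0 → run C
t=5: queue=[C,F,B,D,E] q_used=1 → run C
t=6: queue=[C,F,B,D,E] q_used=2 → run C
t=7: queue=[C,F,B,D,E] q_used=3 → run C
t=8: queue=[F,B,D,E,C,G] q_used=0 → run F
t=9: queue=[F,B,D,E,C,G] q_used=1 → run F
t=10: queue=[F,B,D,E,C,G] q_used=2 → run F
t=11: queue=[F,B,D,E,C,G] q_used=3 → run F
t=12: queue=[B,D,E,C,G,F] q_used=0 → run B
t=13: queue=[B,D,E,C,G,F] q_used=1 → run B
t=14: queue=[B,D,E,C,G,F] q_used=2 → run B
t=15: queue=[B,D,E,C,G,F] q_used=3 → run B
t=16: queue=[D,E,C,G,F,B] q_used=0 → run D
t=17: queue=[D,E,C,G,F,B] q_used=1 → run D
t=18: queue=[D,E,C,G,F,B] q_used=2 → run D
t=19: queue=[D,E,C,G,F,B] q_used=3 → run D
t=20: queue=[E,C,G,F,B,D] q_used=0 → run E
t=21: queue=[E,C,G,F,B,D] q_used=1 → run E
t=22: queue=[E,C,G,F,B,D] q_used=2 → run E
t=23: queue=[E,C,G,F,B,D] q_used=3 → run E
t=24: queue=[C,G,F,B,D] q_used=0 → run C
t=25: queue=[C,G,F,B,D] q_used=1 → run C
t=26: queue=[G,F,B,D] q_used=0 → run G
t=27: queue=[G,F,B,D] q_used=1 → run G
t=28: queue=[G,F,B,D] q_used=2 → run G
t=29: queue=[G,F,B,D] q_used=3 → run G
t=30: queue=[F,B,D,G] q_used=0 → run F
t=31: queue=[F,B,D,G] q_used=1 → run F
t=32: queue=[B,D,G] q_used=0 → run B
t=33: queue=[B,D,G] q_used=1 → run B
t=34: queue=[B,D,G] q_used=2 → run B
t=35: queue=[D,G] q_used=0 → run D
t=36: queue=[D,G] q_used=1 → run D
t=37: queue=[D,G] q_used=2 → run D
t=38: queue=[G] q_used=0 → run G
t=39: queue=[G] q_used=1 → run G
t=40: queue=[G] q_used=2 → run G
t=41: queue=[G] q_used=3 → run G
t=42: (idle)
t=43: (idle)
t=44: (idle)
t=45: (idle)
t=46: (idle)
t=47: (idle)
t=48: (idle)
t=49: (idle)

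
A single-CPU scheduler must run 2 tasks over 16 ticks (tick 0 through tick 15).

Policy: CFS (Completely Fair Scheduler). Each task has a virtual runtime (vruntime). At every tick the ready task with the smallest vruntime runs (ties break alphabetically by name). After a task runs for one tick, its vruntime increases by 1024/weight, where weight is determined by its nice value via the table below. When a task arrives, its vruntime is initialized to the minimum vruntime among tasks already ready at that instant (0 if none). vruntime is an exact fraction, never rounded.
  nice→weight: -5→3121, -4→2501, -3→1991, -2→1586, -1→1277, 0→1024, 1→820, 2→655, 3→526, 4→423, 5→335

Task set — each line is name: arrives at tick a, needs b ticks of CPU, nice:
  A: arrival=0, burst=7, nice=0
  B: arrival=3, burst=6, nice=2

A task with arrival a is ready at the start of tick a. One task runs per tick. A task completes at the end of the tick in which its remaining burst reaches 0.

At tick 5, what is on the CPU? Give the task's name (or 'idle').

running at tick 5 = A

t=0: vr[A=0] → run A
t=1: vr[A=1] → run A
t=2: vr[A=2] → run A
t=3: vr[A=3 B=3] → run A
t=4: vr[A=4 B=3] → run B
t=5: vr[A=4 B=2989/655] → run A
t=6: vr[A=5 B=2989/655] → run B
t=7: vr[A=5 B=4013/655] → run A
t=8: vr[A=6 B=4013/655] → run A
t=9: vr[B=4013/655] → run B
t=10: vr[B=5037/655] → run B
t=11: vr[B=6061/655] → run B
t=12: vr[B=1417/131] → run B
t=13: (idle)
t=14: (idle)
t=15: (idle)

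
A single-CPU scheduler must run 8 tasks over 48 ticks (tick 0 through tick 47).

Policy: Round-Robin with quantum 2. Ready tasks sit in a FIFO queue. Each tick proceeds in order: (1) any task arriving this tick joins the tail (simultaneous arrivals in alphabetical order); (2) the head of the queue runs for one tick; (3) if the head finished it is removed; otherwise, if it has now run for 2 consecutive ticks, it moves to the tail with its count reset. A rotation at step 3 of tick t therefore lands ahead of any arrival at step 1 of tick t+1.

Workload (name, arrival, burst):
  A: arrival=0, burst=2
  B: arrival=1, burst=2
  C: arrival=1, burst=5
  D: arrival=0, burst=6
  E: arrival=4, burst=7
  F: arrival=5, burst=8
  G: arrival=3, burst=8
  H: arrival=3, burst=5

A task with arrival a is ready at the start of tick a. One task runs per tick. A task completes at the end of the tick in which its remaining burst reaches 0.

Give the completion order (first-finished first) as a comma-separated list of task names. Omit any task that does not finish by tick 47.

t=0: queue=[A,D] q_used=0 → run A
t=1: queue=[A,D,B,C] q_used=1 → run A
t=2: queue=[D,B,C] q_used=0 → run D
t=3: queue=[D,B,C,G,H] q_used=1 → run D
t=4: queue=[B,C,G,H,D,E] q_used=0 → run B
t=5: queue=[B,C,G,H,D,E,F] q_used=1 → run B
t=6: queue=[C,G,H,D,E,F] q_used=0 → run C
t=7: queue=[C,G,H,D,E,F] q_used=1 → run C
t=8: queue=[G,H,D,E,F,C] q_used=0 → run G
t=9: queue=[G,H,D,E,F,C] q_used=1 → run G
t=10: queue=[H,D,E,F,C,G] q_used=0 → run H
t=11: queue=[H,D,E,F,C,G] q_used=1 → run H
t=12: queue=[D,E,F,C,G,H] q_used=0 → run D
t=13: queue=[D,E,F,C,G,H] q_used=1 → run D
t=14: queue=[E,F,C,G,H,D] q_used=0 → run E
t=15: queue=[E,F,C,G,H,D] q_used=1 → run E
t=16: queue=[F,C,G,H,D,E] q_used=0 → run F
t=17: queue=[F,C,G,H,D,E] q_used=1 → run F
t=18: queue=[C,G,H,D,E,F] q_used=0 → run C
t=19: queue=[C,G,H,D,E,F] q_used=1 → run C
t=20: queue=[G,H,D,E,F,C] q_used=0 → run G
t=21: queue=[G,H,D,E,F,C] q_used=1 → run G
t=22: queue=[H,D,E,F,C,G] q_used=0 → run H
t=23: queue=[H,D,E,F,C,G] q_used=1 → run H
t=24: queue=[D,E,F,C,G,H] q_used=0 → run D
t=25: queue=[D,E,F,C,G,H] q_used=1 → run D
t=26: queue=[E,F,C,G,H] q_used=0 → run E
t=27: queue=[E,F,C,G,H] q_used=1 → run E
t=28: queue=[F,C,G,H,E] q_used=0 → run F
t=29: queue=[F,C,G,H,E] q_used=1 → run F
t=30: queue=[C,G,H,E,F] q_used=0 → run C
t=31: queue=[G,H,E,F] q_used=0 → run G
t=32: queue=[G,H,E,F] q_used=1 → run G
t=33: queue=[H,E,F,G] q_used=0 → run H
t=34: queue=[E,F,G] q_used=0 → run E
t=35: queue=[E,F,G] q_used=1 → run E
t=36: queue=[F,G,E] q_used=0 → run F
t=37: queue=[F,G,E] q_used=1 → run F
t=38: queue=[G,E,F] q_used=0 → run G
t=39: queue=[G,E,F] q_used=1 → run G
t=40: queue=[E,F] q_used=0 → run E
t=41: queue=[F] q_used=0 → run F
t=42: queue=[F] q_used=1 → run F
t=43: (idle)
t=44: (idle)
t=45: (idle)
t=46: (idle)
t=47: (idle)

completion order = A, B, D, C, H, G, E, F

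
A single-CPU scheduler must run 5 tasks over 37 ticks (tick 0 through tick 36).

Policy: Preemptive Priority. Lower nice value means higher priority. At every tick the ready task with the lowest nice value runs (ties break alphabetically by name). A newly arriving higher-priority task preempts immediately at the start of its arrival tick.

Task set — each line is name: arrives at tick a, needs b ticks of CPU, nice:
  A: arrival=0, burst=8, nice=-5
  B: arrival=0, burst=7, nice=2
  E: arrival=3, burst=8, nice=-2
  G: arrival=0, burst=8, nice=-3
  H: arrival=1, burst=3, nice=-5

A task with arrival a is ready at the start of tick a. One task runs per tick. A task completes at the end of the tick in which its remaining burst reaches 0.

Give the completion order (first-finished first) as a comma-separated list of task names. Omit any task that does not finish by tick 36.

completion order = A, H, G, E, B

t=0: ready={A,B,G} → run A
t=1: ready={A,B,G,H} → run A
t=2: ready={A,B,G,H} → run A
t=3: ready={A,B,E,G,H} → run A
t=4: ready={A,B,E,G,H} → run A
t=5: ready={A,B,E,G,H} → run A
t=6: ready={A,B,E,G,H} → run A
t=7: ready={A,B,E,G,H} → run A
t=8: ready={B,E,G,H} → run H
t=9: ready={B,E,G,H} → run H
t=10: ready={B,E,G,H} → run H
t=11: ready={B,E,G} → run G
t=12: ready={B,E,G} → run G
t=13: ready={B,E,G} → run G
t=14: ready={B,E,G} → run G
t=15: ready={B,E,G} → run G
t=16: ready={B,E,G} → run G
t=17: ready={B,E,G} → run G
t=18: ready={B,E,G} → run G
t=19: ready={B,E} → run E
t=20: ready={B,E} → run E
t=21: ready={B,E} → run E
t=22: ready={B,E} → run E
t=23: ready={B,E} → run E
t=24: ready={B,E} → run E
t=25: ready={B,E} → run E
t=26: ready={B,E} → run E
t=27: ready={B} → run B
t=28: ready={B} → run B
t=29: ready={B} → run B
t=30: ready={B} → run B
t=31: ready={B} → run B
t=32: ready={B} → run B
t=33: ready={B} → run B
t=34: (idle)
t=35: (idle)
t=36: (idle)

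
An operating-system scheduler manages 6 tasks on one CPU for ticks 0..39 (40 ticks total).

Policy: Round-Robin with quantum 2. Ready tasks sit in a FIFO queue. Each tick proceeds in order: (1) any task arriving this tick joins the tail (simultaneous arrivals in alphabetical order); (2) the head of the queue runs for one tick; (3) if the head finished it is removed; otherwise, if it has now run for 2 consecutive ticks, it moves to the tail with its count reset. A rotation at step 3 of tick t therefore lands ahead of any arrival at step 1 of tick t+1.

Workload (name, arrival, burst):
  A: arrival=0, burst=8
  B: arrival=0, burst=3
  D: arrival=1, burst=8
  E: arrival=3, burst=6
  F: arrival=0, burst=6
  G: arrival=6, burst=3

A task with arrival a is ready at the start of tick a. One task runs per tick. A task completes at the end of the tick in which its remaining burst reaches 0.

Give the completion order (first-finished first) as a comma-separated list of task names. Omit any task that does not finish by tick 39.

t=0: queue=[A,B,F] q_used=0 → run A
t=1: queue=[A,B,F,D] q_used=1 → run A
t=2: queue=[B,F,D,A] q_used=0 → run B
t=3: queue=[B,F,D,A,E] q_used=1 → run B
t=4: queue=[F,D,A,E,B] q_used=0 → run F
t=5: queue=[F,D,A,E,B] q_used=1 → run F
t=6: queue=[D,A,E,B,F,G] q_used=0 → run D
t=7: queue=[D,A,E,B,F,G] q_used=1 → run D
t=8: queue=[A,E,B,F,G,D] q_used=0 → run A
t=9: queue=[A,E,B,F,G,D] q_used=1 → run A
t=10: queue=[E,B,F,G,D,A] q_used=0 → run E
t=11: queue=[E,B,F,G,D,A] q_used=1 → run E
t=12: queue=[B,F,G,D,A,E] q_used=0 → run B
t=13: queue=[F,G,D,A,E] q_used=0 → run F
t=14: queue=[F,G,D,A,E] q_used=1 → run F
t=15: queue=[G,D,A,E,F] q_used=0 → run G
t=16: queue=[G,D,A,E,F] q_used=1 → run G
t=17: queue=[D,A,E,F,G] q_used=0 → run D
t=18: queue=[D,A,E,F,G] q_used=1 → run D
t=19: queue=[A,E,F,G,D] q_used=0 → run A
t=20: queue=[A,E,F,G,D] q_used=1 → run A
t=21: queue=[E,F,G,D,A] q_used=0 → run E
t=22: queue=[E,F,G,D,A] q_used=1 → run E
t=23: queue=[F,G,D,A,E] q_used=0 → run F
t=24: queue=[F,G,D,A,E] q_used=1 → run F
t=25: queue=[G,D,A,E] q_used=0 → run G
t=26: queue=[D,A,E] q_used=0 → run D
t=27: queue=[D,A,E] q_used=1 → run D
t=28: queue=[A,E,D] q_used=0 → run A
t=29: queue=[A,E,D] q_used=1 → run A
t=30: queue=[E,D] q_used=0 → run E
t=31: queue=[E,D] q_used=1 → run E
t=32: queue=[D] q_used=0 → run D
t=33: queue=[D] q_used=1 → run D
t=34: (idle)
t=35: (idle)
t=36: (idle)
t=37: (idle)
t=38: (idle)
t=39: (idle)

completion order = B, F, G, A, E, D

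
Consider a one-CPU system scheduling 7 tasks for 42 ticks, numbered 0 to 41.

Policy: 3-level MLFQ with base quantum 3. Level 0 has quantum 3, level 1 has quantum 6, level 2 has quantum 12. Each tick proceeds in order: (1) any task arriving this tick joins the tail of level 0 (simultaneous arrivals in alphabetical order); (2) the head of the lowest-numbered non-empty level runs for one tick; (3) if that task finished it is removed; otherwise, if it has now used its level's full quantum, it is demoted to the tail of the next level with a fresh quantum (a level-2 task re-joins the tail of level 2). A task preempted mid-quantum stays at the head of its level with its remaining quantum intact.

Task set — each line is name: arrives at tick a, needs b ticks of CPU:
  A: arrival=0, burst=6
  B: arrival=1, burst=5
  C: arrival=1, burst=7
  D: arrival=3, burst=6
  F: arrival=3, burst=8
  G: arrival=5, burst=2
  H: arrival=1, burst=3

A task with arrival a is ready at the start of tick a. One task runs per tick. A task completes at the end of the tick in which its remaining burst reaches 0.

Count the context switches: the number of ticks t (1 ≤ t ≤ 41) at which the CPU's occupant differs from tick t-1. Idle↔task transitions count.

t=0: L0/L1/L2 = A/-/- → run A
t=1: L0/L1/L2 = ABCH/-/- → run A
t=2: L0/L1/L2 = ABCH/-/- → run A
t=3: L0/L1/L2 = BCHDF/A/- → run B
t=4: L0/L1/L2 = BCHDF/A/- → run B
t=5: L0/L1/L2 = BCHDFG/A/- → run B
t=6: L0/L1/L2 = CHDFG/AB/- → run C
t=7: L0/L1/L2 = CHDFG/AB/- → run C
t=8: L0/L1/L2 = CHDFG/AB/- → run C
t=9: L0/L1/L2 = HDFG/ABC/- → run H
t=10: L0/L1/L2 = HDFG/ABC/- → run H
t=11: L0/L1/L2 = HDFG/ABC/- → run H
t=12: L0/L1/L2 = DFG/ABC/- → run D
t=13: L0/L1/L2 = DFG/ABC/- → run D
t=14: L0/L1/L2 = DFG/ABC/- → run D
t=15: L0/L1/L2 = FG/ABCD/- → run F
t=16: L0/L1/L2 = FG/ABCD/- → run F
t=17: L0/L1/L2 = FG/ABCD/- → run F
t=18: L0/L1/L2 = G/ABCDF/- → run G
t=19: L0/L1/L2 = G/ABCDF/- → run G
t=20: L0/L1/L2 = -/ABCDF/- → run A
t=21: L0/L1/L2 = -/ABCDF/- → run A
t=22: L0/L1/L2 = -/ABCDF/- → run A
t=23: L0/L1/L2 = -/BCDF/- → run B
t=24: L0/L1/L2 = -/BCDF/- → run B
t=25: L0/L1/L2 = -/CDF/- → run C
t=26: L0/L1/L2 = -/CDF/- → run C
t=27: L0/L1/L2 = -/CDF/- → run C
t=28: L0/L1/L2 = -/CDF/- → run C
t=29: L0/L1/L2 = -/DF/- → run D
t=30: L0/L1/L2 = -/DF/- → run D
t=31: L0/L1/L2 = -/DF/- → run D
t=32: L0/L1/L2 = -/F/- → run F
t=33: L0/L1/L2 = -/F/- → run F
t=34: L0/L1/L2 = -/F/- → run F
t=35: L0/L1/L2 = -/F/- → run F
t=36: L0/L1/L2 = -/F/- → run F
t=37: (idle)
t=38: (idle)
t=39: (idle)
t=40: (idle)
t=41: (idle)

context switches = 12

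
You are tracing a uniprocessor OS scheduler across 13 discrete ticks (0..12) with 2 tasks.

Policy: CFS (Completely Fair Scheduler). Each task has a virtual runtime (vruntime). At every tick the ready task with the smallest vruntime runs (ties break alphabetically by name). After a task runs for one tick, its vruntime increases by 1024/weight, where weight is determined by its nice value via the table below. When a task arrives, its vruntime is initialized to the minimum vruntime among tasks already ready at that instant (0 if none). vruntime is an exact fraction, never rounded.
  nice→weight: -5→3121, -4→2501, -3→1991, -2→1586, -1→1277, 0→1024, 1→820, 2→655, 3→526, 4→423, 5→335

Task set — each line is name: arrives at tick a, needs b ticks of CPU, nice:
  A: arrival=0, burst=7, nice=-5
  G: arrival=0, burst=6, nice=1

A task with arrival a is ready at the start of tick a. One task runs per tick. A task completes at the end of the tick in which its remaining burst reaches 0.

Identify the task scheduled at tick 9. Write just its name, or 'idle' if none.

t=0: vr[A=0 G=0] → run A
t=1: vr[A=1024/3121 G=0] → run G
t=2: vr[A=1024/3121 G=256/205] → run A
t=3: vr[A=2048/3121 G=256/205] → run A
t=4: vr[A=3072/3121 G=256/205] → run A
t=5: vr[A=4096/3121 G=256/205] → run G
t=6: vr[A=4096/3121 G=512/205] → run A
t=7: vr[A=5120/3121 G=512/205] → run A
t=8: vr[A=6144/3121 G=512/205] → run A
t=9: vr[G=512/205] → run G
t=10: vr[G=768/205] → run G
t=11: vr[G=1024/205] → run G
t=12: vr[G=256/41] → run G

running at tick 9 = G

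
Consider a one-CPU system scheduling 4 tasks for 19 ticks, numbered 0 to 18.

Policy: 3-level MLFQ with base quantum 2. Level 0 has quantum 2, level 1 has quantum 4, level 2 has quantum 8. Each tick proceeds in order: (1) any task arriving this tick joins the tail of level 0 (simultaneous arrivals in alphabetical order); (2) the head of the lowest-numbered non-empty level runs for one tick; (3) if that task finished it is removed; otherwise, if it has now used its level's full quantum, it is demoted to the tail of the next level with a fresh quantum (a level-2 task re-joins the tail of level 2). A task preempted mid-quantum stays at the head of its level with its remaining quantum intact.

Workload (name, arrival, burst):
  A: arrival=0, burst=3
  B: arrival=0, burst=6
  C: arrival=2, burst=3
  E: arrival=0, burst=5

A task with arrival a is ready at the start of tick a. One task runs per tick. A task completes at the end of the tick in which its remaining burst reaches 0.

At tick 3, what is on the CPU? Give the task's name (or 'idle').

t=0: L0/L1/L2 = ABE/-/- → run A
t=1: L0/L1/L2 = ABE/-/- → run A
t=2: L0/L1/L2 = BEC/A/- → run B
t=3: L0/L1/L2 = BEC/A/- → run B
t=4: L0/L1/L2 = EC/AB/- → run E
t=5: L0/L1/L2 = EC/AB/- → run E
t=6: L0/L1/L2 = C/ABE/- → run C
t=7: L0/L1/L2 = C/ABE/- → run C
t=8: L0/L1/L2 = -/ABEC/- → run A
t=9: L0/L1/L2 = -/BEC/- → run B
t=10: L0/L1/L2 = -/BEC/- → run B
t=11: L0/L1/L2 = -/BEC/- → run B
t=12: L0/L1/L2 = -/BEC/- → run B
t=13: L0/L1/L2 = -/EC/- → run E
t=14: L0/L1/L2 = -/EC/- → run E
t=15: L0/L1/L2 = -/EC/- → run E
t=16: L0/L1/L2 = -/C/- → run C
t=17: (idle)
t=18: (idle)

running at tick 3 = B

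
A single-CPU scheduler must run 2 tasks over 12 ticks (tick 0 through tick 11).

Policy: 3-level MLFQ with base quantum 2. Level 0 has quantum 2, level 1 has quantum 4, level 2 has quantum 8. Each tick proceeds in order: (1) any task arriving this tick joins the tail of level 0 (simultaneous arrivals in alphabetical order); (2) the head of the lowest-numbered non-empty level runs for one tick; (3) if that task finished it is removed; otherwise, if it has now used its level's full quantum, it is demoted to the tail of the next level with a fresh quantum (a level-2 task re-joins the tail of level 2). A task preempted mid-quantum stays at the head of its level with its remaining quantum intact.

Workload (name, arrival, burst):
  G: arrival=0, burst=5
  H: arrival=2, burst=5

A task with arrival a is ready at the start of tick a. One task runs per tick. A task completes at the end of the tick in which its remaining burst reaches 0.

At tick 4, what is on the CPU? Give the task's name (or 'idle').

running at tick 4 = G

t=0: L0/L1/L2 = G/-/- → run G
t=1: L0/L1/L2 = G/-/- → run G
t=2: L0/L1/L2 = H/G/- → run H
t=3: L0/L1/L2 = H/G/- → run H
t=4: L0/L1/L2 = -/GH/- → run G
t=5: L0/L1/L2 = -/GH/- → run G
t=6: L0/L1/L2 = -/GH/- → run G
t=7: L0/L1/L2 = -/H/- → run H
t=8: L0/L1/L2 = -/H/- → run H
t=9: L0/L1/L2 = -/H/- → run H
t=10: (idle)
t=11: (idle)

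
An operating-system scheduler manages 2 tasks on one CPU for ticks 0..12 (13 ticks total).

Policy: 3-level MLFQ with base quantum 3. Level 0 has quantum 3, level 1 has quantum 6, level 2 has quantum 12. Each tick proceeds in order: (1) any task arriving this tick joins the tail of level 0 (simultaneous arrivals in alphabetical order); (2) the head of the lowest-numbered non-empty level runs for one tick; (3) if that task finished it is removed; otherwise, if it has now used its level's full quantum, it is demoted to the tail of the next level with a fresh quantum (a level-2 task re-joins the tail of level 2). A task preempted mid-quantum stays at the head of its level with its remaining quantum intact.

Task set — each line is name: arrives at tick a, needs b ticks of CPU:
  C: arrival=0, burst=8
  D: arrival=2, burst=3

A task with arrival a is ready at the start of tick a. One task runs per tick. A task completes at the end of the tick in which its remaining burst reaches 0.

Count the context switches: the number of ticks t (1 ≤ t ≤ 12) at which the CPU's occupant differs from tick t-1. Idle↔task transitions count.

t=0: L0/L1/L2 = C/-/- → run C
t=1: L0/L1/L2 = C/-/- → run C
t=2: L0/L1/L2 = CD/-/- → run C
t=3: L0/L1/L2 = D/C/- → run D
t=4: L0/L1/L2 = D/C/- → run D
t=5: L0/L1/L2 = D/C/- → run D
t=6: L0/L1/L2 = -/C/- → run C
t=7: L0/L1/L2 = -/C/- → run C
t=8: L0/L1/L2 = -/C/- → run C
t=9: L0/L1/L2 = -/C/- → run C
t=10: L0/L1/L2 = -/C/- → run C
t=11: (idle)
t=12: (idle)

context switches = 3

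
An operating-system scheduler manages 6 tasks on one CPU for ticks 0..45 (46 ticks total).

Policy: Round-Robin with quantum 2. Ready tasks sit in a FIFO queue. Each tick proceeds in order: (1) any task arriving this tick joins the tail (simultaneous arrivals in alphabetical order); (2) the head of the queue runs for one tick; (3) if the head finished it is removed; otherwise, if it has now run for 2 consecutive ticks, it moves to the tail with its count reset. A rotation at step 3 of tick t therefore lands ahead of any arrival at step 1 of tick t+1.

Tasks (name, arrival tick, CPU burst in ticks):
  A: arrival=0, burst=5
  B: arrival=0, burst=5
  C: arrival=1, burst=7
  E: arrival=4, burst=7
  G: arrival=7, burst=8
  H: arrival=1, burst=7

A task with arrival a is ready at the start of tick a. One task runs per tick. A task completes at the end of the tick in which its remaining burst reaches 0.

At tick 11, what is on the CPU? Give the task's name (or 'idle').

t=0: queue=[A,B] q_used=0 → run A
t=1: queue=[A,B,C,H] q_used=1 → run A
t=2: queue=[B,C,H,A] q_used=0 → run B
t=3: queue=[B,C,H,A] q_used=1 → run B
t=4: queue=[C,H,A,B,E] q_used=0 → run C
t=5: queue=[C,H,A,B,E] q_used=1 → run C
t=6: queue=[H,A,B,E,C] q_used=0 → run H
t=7: queue=[H,A,B,E,C,G] q_used=1 → run H
t=8: queue=[A,B,E,C,G,H] q_used=0 → run A
t=9: queue=[A,B,E,C,G,H] q_used=1 → run A
t=10: queue=[B,E,C,G,H,A] q_used=0 → run B
t=11: queue=[B,E,C,G,H,A] q_used=1 → run B
t=12: queue=[E,C,G,H,A,B] q_used=0 → run E
t=13: queue=[E,C,G,H,A,B] q_used=1 → run E
t=14: queue=[C,G,H,A,B,E] q_used=0 → run C
t=15: queue=[C,G,H,A,B,E] q_used=1 → run C
t=16: queue=[G,H,A,B,E,C] q_used=0 → run G
t=17: queue=[G,H,A,B,E,C] q_used=1 → run G
t=18: queue=[H,A,B,E,C,G] q_used=0 → run H
t=19: queue=[H,A,B,E,C,G] q_used=1 → run H
t=20: queue=[A,B,E,C,G,H] q_used=0 → run A
t=21: queue=[B,E,C,G,H] q_used=0 → run B
t=22: queue=[E,C,G,H] q_used=0 → run E
t=23: queue=[E,C,G,H] q_used=1 → run E
t=24: queue=[C,G,H,E] q_used=0 → run C
t=25: queue=[C,G,H,E] q_used=1 → run C
t=26: queue=[G,H,E,C] q_used=0 → run G
t=27: queue=[G,H,E,C] q_used=1 → run G
t=28: queue=[H,E,C,G] q_used=0 → run H
t=29: queue=[H,E,C,G] q_used=1 → run H
t=30: queue=[E,C,G,H] q_used=0 → run E
t=31: queue=[E,C,G,H] q_used=1 → run E
t=32: queue=[C,G,H,E] q_used=0 → run C
t=33: queue=[G,H,E] q_used=0 → run G
t=34: queue=[G,H,E] q_used=1 → run G
t=35: queue=[H,E,G] q_used=0 → run H
t=36: queue=[E,G] q_used=0 → run E
t=37: queue=[G] q_used=0 → run G
t=38: queue=[G] q_used=1 → run G
t=39: (idle)
t=40: (idle)
t=41: (idle)
t=42: (idle)
t=43: (idle)
t=44: (idle)
t=45: (idle)

running at tick 11 = B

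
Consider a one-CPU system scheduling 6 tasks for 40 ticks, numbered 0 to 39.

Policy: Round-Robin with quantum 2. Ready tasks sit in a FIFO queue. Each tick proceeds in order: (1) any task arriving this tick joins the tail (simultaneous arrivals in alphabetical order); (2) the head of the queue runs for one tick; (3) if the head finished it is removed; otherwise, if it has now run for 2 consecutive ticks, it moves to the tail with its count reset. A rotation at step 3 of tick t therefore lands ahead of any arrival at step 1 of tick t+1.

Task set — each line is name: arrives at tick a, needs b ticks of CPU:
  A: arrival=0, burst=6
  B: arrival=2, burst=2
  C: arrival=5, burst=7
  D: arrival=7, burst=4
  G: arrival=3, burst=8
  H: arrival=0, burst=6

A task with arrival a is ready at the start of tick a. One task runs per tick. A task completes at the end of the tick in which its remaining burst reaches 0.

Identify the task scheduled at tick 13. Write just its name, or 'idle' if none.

running at tick 13 = C

t=0: queue=[A,H] q_used=0 → run A
t=1: queue=[A,H] q_used=1 → run A
t=2: queue=[H,A,B] q_used=0 → run H
t=3: queue=[H,A,B,G] q_used=1 → run H
t=4: queue=[A,B,G,H] q_used=0 → run A
t=5: queue=[A,B,G,H,C] q_used=1 → run A
t=6: queue=[B,G,H,C,A] q_used=0 → run B
t=7: queue=[B,G,H,C,A,D] q_used=1 → run B
t=8: queue=[G,H,C,A,D] q_used=0 → run G
t=9: queue=[G,H,C,A,D] q_used=1 → run G
t=10: queue=[H,C,A,D,G] q_used=0 → run H
t=11: queue=[H,C,A,D,G] q_used=1 → run H
t=12: queue=[C,A,D,G,H] q_used=0 → run C
t=13: queue=[C,A,D,G,H] q_used=1 → run C
t=14: queue=[A,D,G,H,C] q_used=0 → run A
t=15: queue=[A,D,G,H,C] q_used=1 → run A
t=16: queue=[D,G,H,C] q_used=0 → run D
t=17: queue=[D,G,H,C] q_used=1 → run D
t=18: queue=[G,H,C,D] q_used=0 → run G
t=19: queue=[G,H,C,D] q_used=1 → run G
t=20: queue=[H,C,D,G] q_used=0 → run H
t=21: queue=[H,C,D,G] q_used=1 → run H
t=22: queue=[C,D,G] q_used=0 → run C
t=23: queue=[C,D,G] q_used=1 → run C
t=24: queue=[D,G,C] q_used=0 → run D
t=25: queue=[D,G,C] q_used=1 → run D
t=26: queue=[G,C] q_used=0 → run G
t=27: queue=[G,C] q_used=1 → run G
t=28: queue=[C,G] q_used=0 → run C
t=29: queue=[C,G] q_used=1 → run C
t=30: queue=[G,C] q_used=0 → run G
t=31: queue=[G,C] q_used=1 → run G
t=32: queue=[C] q_used=0 → run C
t=33: (idle)
t=34: (idle)
t=35: (idle)
t=36: (idle)
t=37: (idle)
t=38: (idle)
t=39: (idle)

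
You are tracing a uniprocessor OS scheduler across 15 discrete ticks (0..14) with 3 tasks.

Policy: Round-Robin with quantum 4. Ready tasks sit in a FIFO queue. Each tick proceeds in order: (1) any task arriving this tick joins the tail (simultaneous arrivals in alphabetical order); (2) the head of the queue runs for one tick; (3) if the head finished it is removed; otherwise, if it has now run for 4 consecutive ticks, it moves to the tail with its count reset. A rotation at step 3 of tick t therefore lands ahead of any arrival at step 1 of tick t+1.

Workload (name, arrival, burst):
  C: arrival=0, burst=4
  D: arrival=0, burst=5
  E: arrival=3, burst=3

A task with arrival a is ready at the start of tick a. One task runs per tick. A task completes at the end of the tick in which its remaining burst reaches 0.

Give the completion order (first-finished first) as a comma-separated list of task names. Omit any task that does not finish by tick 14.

t=0: queue=[C,D] q_used=0 → run C
t=1: queue=[C,D] q_used=1 → run C
t=2: queue=[C,D] q_used=2 → run C
t=3: queue=[C,D,E] q_used=3 → run C
t=4: queue=[D,E] q_used=0 → run D
t=5: queue=[D,E] q_used=1 → run D
t=6: queue=[D,E] q_used=2 → run D
t=7: queue=[D,E] q_used=3 → run D
t=8: queue=[E,D] q_used=0 → run E
t=9: queue=[E,D] q_used=1 → run E
t=10: queue=[E,D] q_used=2 → run E
t=11: queue=[D] q_used=0 → run D
t=12: (idle)
t=13: (idle)
t=14: (idle)

completion order = C, E, D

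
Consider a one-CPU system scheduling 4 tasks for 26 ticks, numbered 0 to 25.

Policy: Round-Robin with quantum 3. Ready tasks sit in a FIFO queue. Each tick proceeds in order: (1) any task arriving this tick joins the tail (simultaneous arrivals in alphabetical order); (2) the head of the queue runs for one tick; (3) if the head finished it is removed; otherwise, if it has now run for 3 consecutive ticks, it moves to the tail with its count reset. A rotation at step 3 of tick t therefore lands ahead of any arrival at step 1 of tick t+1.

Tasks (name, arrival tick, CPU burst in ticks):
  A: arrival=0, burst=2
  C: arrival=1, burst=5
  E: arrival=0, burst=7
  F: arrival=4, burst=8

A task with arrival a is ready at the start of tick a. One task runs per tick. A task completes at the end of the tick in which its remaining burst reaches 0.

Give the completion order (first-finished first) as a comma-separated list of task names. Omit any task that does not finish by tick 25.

completion order = A, C, E, F

t=0: queue=[A,E] q_used=0 → run A
t=1: queue=[A,E,C] q_used=1 → run A
t=2: queue=[E,C] q_used=0 → run E
t=3: queue=[E,C] q_used=1 → run E
t=4: queue=[E,C,F] q_used=2 → run E
t=5: queue=[C,F,E] q_used=0 → run C
t=6: queue=[C,F,E] q_used=1 → run C
t=7: queue=[C,F,E] q_used=2 → run C
t=8: queue=[F,E,C] q_used=0 → run F
t=9: queue=[F,E,C] q_used=1 → run F
t=10: queue=[F,E,C] q_used=2 → run F
t=11: queue=[E,C,F] q_used=0 → run E
t=12: queue=[E,C,F] q_used=1 → run E
t=13: queue=[E,C,F] q_used=2 → run E
t=14: queue=[C,F,E] q_used=0 → run C
t=15: queue=[C,F,E] q_used=1 → run C
t=16: queue=[F,E] q_used=0 → run F
t=17: queue=[F,E] q_used=1 → run F
t=18: queue=[F,E] q_used=2 → run F
t=19: queue=[E,F] q_used=0 → run E
t=20: queue=[F] q_used=0 → run F
t=21: queue=[F] q_used=1 → run F
t=22: (idle)
t=23: (idle)
t=24: (idle)
t=25: (idle)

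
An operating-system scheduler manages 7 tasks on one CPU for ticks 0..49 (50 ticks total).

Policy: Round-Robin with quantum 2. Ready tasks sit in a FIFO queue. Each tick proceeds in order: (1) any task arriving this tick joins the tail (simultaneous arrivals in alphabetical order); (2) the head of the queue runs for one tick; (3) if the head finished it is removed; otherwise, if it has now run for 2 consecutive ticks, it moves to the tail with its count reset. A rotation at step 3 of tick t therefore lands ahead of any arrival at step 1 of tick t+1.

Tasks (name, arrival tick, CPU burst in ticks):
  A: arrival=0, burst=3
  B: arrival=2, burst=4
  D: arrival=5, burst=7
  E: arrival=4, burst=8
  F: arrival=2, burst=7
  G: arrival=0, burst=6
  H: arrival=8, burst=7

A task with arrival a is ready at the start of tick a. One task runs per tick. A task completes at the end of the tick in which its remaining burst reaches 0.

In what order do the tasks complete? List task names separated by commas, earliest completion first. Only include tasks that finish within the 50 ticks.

completion order = A, B, G, F, E, D, H

t=0: queue=[A,G] q_used=0 → run A
t=1: queue=[A,G] q_used=1 → run A
t=2: queue=[G,A,B,F] q_used=0 → run G
t=3: queue=[G,A,B,F] q_used=1 → run G
t=4: queue=[A,B,F,G,E] q_used=0 → run A
t=5: queue=[B,F,G,E,D] q_used=0 → run B
t=6: queue=[B,F,G,E,D] q_used=1 → run B
t=7: queue=[F,G,E,D,B] q_used=0 → run F
t=8: queue=[F,G,E,D,B,H] q_used=1 → run F
t=9: queue=[G,E,D,B,H,F] q_used=0 → run G
t=10: queue=[G,E,D,B,H,F] q_used=1 → run G
t=11: queue=[E,D,B,H,F,G] q_used=0 → run E
t=12: queue=[E,D,B,H,F,G] q_used=1 → run E
t=13: queue=[D,B,H,F,G,E] q_used=0 → run D
t=14: queue=[D,B,H,F,G,E] q_used=1 → run D
t=15: queue=[B,H,F,G,E,D] q_used=0 → run B
t=16: queue=[B,H,F,G,E,D] q_used=1 → run B
t=17: queue=[H,F,G,E,D] q_used=0 → run H
t=18: queue=[H,F,G,E,D] q_used=1 → run H
t=19: queue=[F,G,E,D,H] q_used=0 → run F
t=20: queue=[F,G,E,D,H] q_used=1 → run F
t=21: queue=[G,E,D,H,F] q_used=0 → run G
t=22: queue=[G,E,D,H,F] q_used=1 → run G
t=23: queue=[E,D,H,F] q_used=0 → run E
t=24: queue=[E,D,H,F] q_used=1 → run E
t=25: queue=[D,H,F,E] q_used=0 → run D
t=26: queue=[D,H,F,E] q_used=1 → run D
t=27: queue=[H,F,E,D] q_used=0 → run H
t=28: queue=[H,F,E,D] q_used=1 → run H
t=29: queue=[F,E,D,H] q_used=0 → run F
t=30: queue=[F,E,D,H] q_used=1 → run F
t=31: queue=[E,D,H,F] q_used=0 → run E
t=32: queue=[E,D,H,F] q_used=1 → run E
t=33: queue=[D,H,F,E] q_used=0 → run D
t=34: queue=[D,H,F,E] q_used=1 → run D
t=35: queue=[H,F,E,D] q_used=0 → run H
t=36: queue=[H,F,E,D] q_used=1 → run H
t=37: queue=[F,E,D,H] q_used=0 → run F
t=38: queue=[E,D,H] q_used=0 → run E
t=39: queue=[E,D,H] q_used=1 → run E
t=40: queue=[D,H] q_used=0 → run D
t=41: queue=[H] q_used=0 → run H
t=42: (idle)
t=43: (idle)
t=44: (idle)
t=45: (idle)
t=46: (idle)
t=47: (idle)
t=48: (idle)
t=49: (idle)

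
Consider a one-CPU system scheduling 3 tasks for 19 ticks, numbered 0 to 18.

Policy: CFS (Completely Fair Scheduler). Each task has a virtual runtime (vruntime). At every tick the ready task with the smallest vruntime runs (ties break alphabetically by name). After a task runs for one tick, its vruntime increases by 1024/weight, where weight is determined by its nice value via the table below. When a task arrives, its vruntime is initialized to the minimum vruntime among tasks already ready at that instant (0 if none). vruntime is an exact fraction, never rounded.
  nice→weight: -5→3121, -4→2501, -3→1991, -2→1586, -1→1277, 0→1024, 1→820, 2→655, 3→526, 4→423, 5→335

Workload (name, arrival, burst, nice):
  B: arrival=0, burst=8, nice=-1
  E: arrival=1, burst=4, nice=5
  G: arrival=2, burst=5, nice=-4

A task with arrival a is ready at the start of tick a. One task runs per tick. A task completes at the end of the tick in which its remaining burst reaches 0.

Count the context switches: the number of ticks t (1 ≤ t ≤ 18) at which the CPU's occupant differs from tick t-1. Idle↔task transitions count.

context switches = 11

t=0: vr[B=0] → run B
t=1: vr[B=1024/1277 E=1024/1277] → run B
t=2: vr[B=2048/1277 E=1024/1277 G=1024/1277] → run E
t=3: vr[B=2048/1277 E=1650688/427795 G=1024/1277] → run G
t=4: vr[B=2048/1277 E=1650688/427795 G=3868672/3193777] → run G
t=5: vr[B=2048/1277 E=1650688/427795 G=5176320/3193777] → run B
t=6: vr[B=3072/1277 E=1650688/427795 G=5176320/3193777] → run G
t=7: vr[B=3072/1277 E=1650688/427795 G=6483968/3193777] → run G
t=8: vr[B=3072/1277 E=1650688/427795 G=7791616/3193777] → run B
t=9: vr[B=4096/1277 E=1650688/427795 G=7791616/3193777] → run G
t=10: vr[B=4096/1277 E=1650688/427795] → run B
t=11: vr[B=5120/1277 E=1650688/427795] → run E
t=12: vr[B=5120/1277 E=2958336/427795] → run B
t=13: vr[B=6144/1277 E=2958336/427795] → run B
t=14: vr[B=7168/1277 E=2958336/427795] → run B
t=15: vr[E=2958336/427795] → run E
t=16: vr[E=4265984/427795] → run E
t=17: (idle)
t=18: (idle)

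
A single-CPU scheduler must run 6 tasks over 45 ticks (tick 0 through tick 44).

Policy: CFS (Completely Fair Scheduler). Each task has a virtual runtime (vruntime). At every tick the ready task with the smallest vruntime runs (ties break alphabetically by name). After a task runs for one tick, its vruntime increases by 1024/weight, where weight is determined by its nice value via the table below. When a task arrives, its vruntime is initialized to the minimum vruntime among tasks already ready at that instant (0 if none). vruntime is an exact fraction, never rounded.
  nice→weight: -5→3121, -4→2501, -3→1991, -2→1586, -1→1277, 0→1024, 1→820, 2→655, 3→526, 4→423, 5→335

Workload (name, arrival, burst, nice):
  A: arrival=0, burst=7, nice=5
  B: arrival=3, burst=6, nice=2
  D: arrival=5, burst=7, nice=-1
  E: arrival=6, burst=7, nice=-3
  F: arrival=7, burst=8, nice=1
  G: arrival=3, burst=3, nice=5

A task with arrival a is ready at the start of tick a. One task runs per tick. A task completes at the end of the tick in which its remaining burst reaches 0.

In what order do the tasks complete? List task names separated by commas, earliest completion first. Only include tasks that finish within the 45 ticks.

t=0: vr[A=0] → run A
t=1: vr[A=1024/335] → run A
t=2: vr[A=2048/335] → run A
t=3: vr[A=3072/335 B=3072/335 G=3072/335] → run A
t=4: vr[A=4096/335 B=3072/335 G=3072/335] → run B
t=5: vr[A=4096/335 B=94208/8777 D=3072/335 G=3072/335] → run D
t=6: vr[A=4096/335 B=94208/8777 D=4265984/427795 E=3072/335 G=3072/335] → run E
t=7: vr[A=4096/335 B=94208/8777 D=4265984/427795 E=6459392/666985 F=3072/335 G=3072/335] → run F
t=8: vr[A=4096/335 B=94208/8777 D=4265984/427795 E=6459392/666985 F=143104/13735 G=3072/335] → run G
t=9: vr[A=4096/335 B=94208/8777 D=4265984/427795 E=6459392/666985 F=143104/13735 G=4096/335] → run E
t=10: vr[A=4096/335 B=94208/8777 D=4265984/427795 E=6802432/666985 F=143104/13735 G=4096/335] → run D
t=11: vr[A=4096/335 B=94208/8777 D=4609024/427795 E=6802432/666985 F=143104/13735 G=4096/335] → run E
t=12: vr[A=4096/335 B=94208/8777 D=4609024/427795 E=7145472/666985 F=143104/13735 G=4096/335] → run F
t=13: vr[A=4096/335 B=94208/8777 D=4609024/427795 E=7145472/666985 F=160256/13735 G=4096/335] → run E
t=14: vr[A=4096/335 B=94208/8777 D=4609024/427795 E=7488512/666985 F=160256/13735 G=4096/335] → run B
t=15: vr[A=4096/335 B=539648/43885 D=4609024/427795 E=7488512/666985 F=160256/13735 G=4096/335] → run D
t=16: vr[A=4096/335 B=539648/43885 D=4952064/427795 E=7488512/666985 F=160256/13735 G=4096/335] → run E
t=17: vr[A=4096/335 B=539648/43885 D=4952064/427795 E=7831552/666985 F=160256/13735 G=4096/335] → run D
t=18: vr[A=4096/335 B=539648/43885 D=5295104/427795 E=7831552/666985 F=160256/13735 G=4096/335] → run F
t=19: vr[A=4096/335 B=539648/43885 D=5295104/427795 E=7831552/666985 F=177408/13735 G=4096/335] → run E
t=20: vr[A=4096/335 B=539648/43885 D=5295104/427795 E=8174592/666985 F=177408/13735 G=4096/335] → run A
t=21: vr[A=1024/67 B=539648/43885 D=5295104/427795 E=8174592/666985 F=177408/13735 G=4096/335] → run G
t=22: vr[A=1024/67 B=539648/43885 D=5295104/427795 E=8174592/666985 F=177408/13735 G=1024/67] → run E
t=23: vr[A=1024/67 B=539648/43885 D=5295104/427795 F=177408/13735 G=1024/67] → run B
t=24: vr[A=1024/67 B=608256/43885 D=5295104/427795 F=177408/13735 G=1024/67] → run D
t=25: vr[A=1024/67 B=608256/43885 D=5638144/427795 F=177408/13735 G=1024/67] → run F
t=26: vr[A=1024/67 B=608256/43885 D=5638144/427795 F=38912/2747 G=1024/67] → run D
t=27: vr[A=1024/67 B=608256/43885 D=5981184/427795 F=38912/2747 G=1024/67] → run B
t=28: vr[A=1024/67 B=676864/43885 D=5981184/427795 F=38912/2747 G=1024/67] → run D
t=29: vr[A=1024/67 B=676864/43885 F=38912/2747 G=1024/67] → run F
t=30: vr[A=1024/67 B=676864/43885 F=211712/13735 G=1024/67] → run A
t=31: vr[A=6144/335 B=676864/43885 F=211712/13735 G=1024/67] → run G
t=32: vr[A=6144/335 B=676864/43885 F=211712/13735] → run F
t=33: vr[A=6144/335 B=676864/43885 F=228864/13735] → run B
t=34: vr[A=6144/335 B=745472/43885 F=228864/13735] → run F
t=35: vr[A=6144/335 B=745472/43885 F=246016/13735] → run B
t=36: vr[A=6144/335 F=246016/13735] → run F
t=37: vr[A=6144/335] → run A
t=38: (idle)
t=39: (idle)
t=40: (idle)
t=41: (idle)
t=42: (idle)
t=43: (idle)
t=44: (idle)

completion order = E, D, G, B, F, A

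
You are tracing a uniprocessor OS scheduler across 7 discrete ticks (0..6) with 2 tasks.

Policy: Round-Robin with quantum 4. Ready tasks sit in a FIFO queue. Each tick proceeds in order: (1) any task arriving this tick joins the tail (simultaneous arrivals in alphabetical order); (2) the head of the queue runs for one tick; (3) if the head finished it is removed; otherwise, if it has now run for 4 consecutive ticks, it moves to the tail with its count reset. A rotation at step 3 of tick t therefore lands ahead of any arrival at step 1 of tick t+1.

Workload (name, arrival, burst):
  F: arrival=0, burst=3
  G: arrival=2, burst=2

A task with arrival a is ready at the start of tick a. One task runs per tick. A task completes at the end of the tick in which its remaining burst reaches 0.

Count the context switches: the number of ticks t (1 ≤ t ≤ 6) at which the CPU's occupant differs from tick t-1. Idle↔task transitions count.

context switches = 2

t=0: queue=[F] q_used=0 → run F
t=1: queue=[F] q_used=1 → run F
t=2: queue=[F,G] q_used=2 → run F
t=3: queue=[G] q_used=0 → run G
t=4: queue=[G] q_used=1 → run G
t=5: (idle)
t=6: (idle)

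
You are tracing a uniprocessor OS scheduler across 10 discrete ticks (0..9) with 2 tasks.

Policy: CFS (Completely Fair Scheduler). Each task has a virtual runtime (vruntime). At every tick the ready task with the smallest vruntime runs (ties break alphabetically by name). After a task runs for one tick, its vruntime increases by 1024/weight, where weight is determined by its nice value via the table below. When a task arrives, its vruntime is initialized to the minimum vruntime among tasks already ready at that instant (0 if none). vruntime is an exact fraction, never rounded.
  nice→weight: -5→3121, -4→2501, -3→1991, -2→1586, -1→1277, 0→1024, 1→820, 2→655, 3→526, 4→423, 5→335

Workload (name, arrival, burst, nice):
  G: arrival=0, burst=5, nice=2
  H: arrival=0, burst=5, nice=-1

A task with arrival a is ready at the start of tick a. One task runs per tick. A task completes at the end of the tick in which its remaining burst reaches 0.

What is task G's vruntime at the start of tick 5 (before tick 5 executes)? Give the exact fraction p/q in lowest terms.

t=0: vr[G=0 H=0] → run G
t=1: vr[G=1024/655 H=0] → run H
t=2: vr[G=1024/655 H=1024/1277] → run H
t=3: vr[G=1024/655 H=2048/1277] → run G
t=4: vr[G=2048/655 H=2048/1277] → run H
t=5: vr[G=2048/655 H=3072/1277] → run H
t=6: vr[G=2048/655 H=4096/1277] → run G
t=7: vr[G=3072/655 H=4096/1277] → run H
t=8: vr[G=3072/655] → run G
t=9: vr[G=4096/655] → run G

vruntime(G, start of tick 5) = 2048/655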